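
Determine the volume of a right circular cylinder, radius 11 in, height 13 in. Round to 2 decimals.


Shape: cylinder
Radius r = 11 in, Height h = 13 in
Formula: V = pi * r^2 * h
r^2 = 121
V = pi * 121 * 13
V = 1573 * pi
V = 4941.73
4941.73 in^3


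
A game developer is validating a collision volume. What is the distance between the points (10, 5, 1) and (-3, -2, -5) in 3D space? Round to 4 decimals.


3D distance between two points
P1 = (10, 5, 1), P2 = (-3, -2, -5)
Formula: d = sqrt((x2-x1)^2 + (y2-y1)^2 + (z2-z1)^2)
dx = -3 - 10 = -13
dy = -2 - 5 = -7
dz = -5 - 1 = -6
dx^2 + dy^2 + dz^2 = 169 + 49 + 36 = 254
d = sqrt(254)
d = 15.9374
15.9374 units


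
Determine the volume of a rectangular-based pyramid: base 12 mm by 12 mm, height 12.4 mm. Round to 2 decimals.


Shape: rectangular pyramid
Base: 12 mm x 12 mm, Height h = 12.4 mm
Formula: V = (1/3) * base_area * h
base_area = 12 * 12 = 144
base_area * h = 144 * 12.4 = 1785.6
V = 1785.6 / 3
V = 595.2
595.2 mm^3


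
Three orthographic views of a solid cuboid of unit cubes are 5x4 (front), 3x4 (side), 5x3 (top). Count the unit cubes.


Orthographic views of a solid rectangular block:
Front view 5 x 4 -> length = 5, height = 4
Side view 3 x 4 -> width = 3, height = 4 (consistent)
Top view 5 x 3 -> confirms length = 5, width = 3
The block is 5 x 3 x 4.
Total unit cubes = 5 * 3 * 4 = 60
60 unit cubes


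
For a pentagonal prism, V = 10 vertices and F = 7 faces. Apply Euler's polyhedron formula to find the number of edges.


Polyhedron: pentagonal prism
Euler's formula for convex polyhedra: V - E + F = 2
Given: V = 10 vertices and F = 7 faces
Solve for E:
E = V + F - 2 = 10 + 7 - 2 = 15
15 edges


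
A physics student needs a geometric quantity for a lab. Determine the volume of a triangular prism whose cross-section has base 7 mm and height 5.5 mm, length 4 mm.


Shape: triangular prism
Triangle base = 7 mm, triangle height = 5.5 mm, prism length L = 4 mm
Formula: V = (1/2 * b * h_tri) * L
Cross-section area = 0.5 * 7 * 5.5 = 19.25
V = 19.25 * 4
V = 77
77 mm^3


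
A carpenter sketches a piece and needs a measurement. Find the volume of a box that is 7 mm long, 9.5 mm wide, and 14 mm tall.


Shape: rectangular prism
l = 7 mm, w = 9.5 mm, h = 14 mm
Formula: V = l * w * h
V = 7 * 9.5 * 14
V = 66.5 * 14
V = 931
931 mm^3


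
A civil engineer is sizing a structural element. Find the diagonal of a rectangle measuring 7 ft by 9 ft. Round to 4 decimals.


Shape: rectangle (diagonal via Pythagoras)
Sides: 7 ft and 9 ft
Formula: d = sqrt(l^2 + w^2)
l^2 = 49, w^2 = 81
l^2 + w^2 = 130
d = sqrt(130)
d = 11.4018
11.4018 ft


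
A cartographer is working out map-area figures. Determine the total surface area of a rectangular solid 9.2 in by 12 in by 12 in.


Shape: rectangular prism
l = 9.2 in, w = 12 in, h = 12 in
Formula: SA = 2(lw + lh + wh)
lw = 110.4, lh = 110.4, wh = 144
lw + lh + wh = 364.8
SA = 2 * 364.8
SA = 729.6
729.6 in^2


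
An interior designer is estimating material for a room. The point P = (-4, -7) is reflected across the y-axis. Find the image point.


Transformation: reflection
Original point: (-4, -7)
Rule for reflection over the y-axis: (x, y) -> (-x, y)
Apply: (-4, -7) -> (4, -7)
(4, -7)


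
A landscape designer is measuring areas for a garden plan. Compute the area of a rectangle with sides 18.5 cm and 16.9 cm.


Shape: rectangle
Length l = 18.5 cm, Width w = 16.9 cm
Formula: A = l * w
A = 18.5 * 16.9
A = 312.65
312.65 cm^2


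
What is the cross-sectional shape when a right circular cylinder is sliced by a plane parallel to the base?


Solid: right circular cylinder
Cutting plane: parallel to the base
Visualize the intersection of the plane with the solid's surface.
The boundary of the cut region is a circle.
circle


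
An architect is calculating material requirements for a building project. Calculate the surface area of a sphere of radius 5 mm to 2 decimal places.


Shape: sphere
Radius r = 5 mm
Formula: SA = 4 * pi * r^2
r^2 = 25
SA = 4 * pi * 25
SA = 100 * pi
SA = 314.16
314.16 mm^2


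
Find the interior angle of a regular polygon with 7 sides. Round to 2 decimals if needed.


Shape: regular heptagon (7 sides)
Formula: interior angle = (n - 2) * 180 / n
(n - 2) = 5
(n - 2) * 180 = 900
angle = 900 / 7
angle = 128.57
128.57 degrees


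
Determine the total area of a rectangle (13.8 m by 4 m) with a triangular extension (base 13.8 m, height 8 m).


Composite shape: rectangle + triangle
Rectangle area = 13.8 * 4 = 55.2
Triangle area = 0.5 * 13.8 * 8 = 55.2
Total = 55.2 + 55.2
Total = 110.4
110.4 m^2


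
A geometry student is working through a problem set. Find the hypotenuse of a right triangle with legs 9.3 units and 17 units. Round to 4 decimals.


Shape: right triangle
Legs a = 9.3 units, b = 17 units
Formula: c = sqrt(a^2 + b^2)
a^2 = 86.49, b^2 = 289
a^2 + b^2 = 375.49
c = sqrt(375.49)
c = 19.3776
19.3776 units


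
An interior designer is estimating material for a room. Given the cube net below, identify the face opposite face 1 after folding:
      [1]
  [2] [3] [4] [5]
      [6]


Net: cross layout. Take square 3 as the base (bottom).
Fold the four squares in the horizontal row up around 3: 2 -> left, 4 -> right, 5 wraps to the top.
Fold 1 and 6 up from 3: 1 -> back, 6 -> front.
Opposite pairs are therefore: (1, 6), (2, 4), (3, 5).
Face 1 is opposite face 6.
face 6


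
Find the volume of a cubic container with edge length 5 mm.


Shape: cube
Side s = 5 mm
Formula: V = s^3
V = 5 * 5 * 5
V = 25 * 5
V = 125
125 mm^3


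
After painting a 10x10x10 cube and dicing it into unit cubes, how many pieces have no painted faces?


Large cube: 10 x 10 x 10, cut into unit cubes.
n = 10, so n - 2 = 8
Unpainted cubes form the interior (n - 2)^3 block.
(n - 2)^3 = 8^3 = 512
512 unit cubes


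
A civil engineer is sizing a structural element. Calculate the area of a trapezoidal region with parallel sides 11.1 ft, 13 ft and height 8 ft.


Shape: trapezoid
Parallel sides a = 11.1 ft, b = 13 ft; Height h = 8 ft
Formula: A = (a + b) * h / 2
a + b = 11.1 + 13 = 24.1
A = 24.1 * 8 / 2
A = 192.8 / 2
A = 96.4
96.4 ft^2


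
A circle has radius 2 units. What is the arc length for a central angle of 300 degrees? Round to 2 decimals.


Shape: circular arc
Radius r = 2 units, Angle = 300 degrees
Formula: L = (angle/360) * 2 * pi * r
2 * pi * r = 4 * pi
L = (300/360) * 4 * pi
L = 3.333333 * pi
L = 10.47
10.47 units


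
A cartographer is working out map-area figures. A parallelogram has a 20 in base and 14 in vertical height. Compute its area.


Shape: parallelogram
Base b = 20 in, Height h = 14 in
Formula: A = b * h
A = 20 * 14
A = 280
280 in^2


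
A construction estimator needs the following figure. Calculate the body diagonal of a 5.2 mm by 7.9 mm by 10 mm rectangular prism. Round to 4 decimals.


Shape: rectangular box (space diagonal)
l = 5.2 mm, w = 7.9 mm, h = 10 mm
Visualize: the diagonal of the base, then a right triangle with that diagonal and the height.
Formula: d = sqrt(l^2 + w^2 + h^2)
l^2 + w^2 + h^2 = 27.04 + 62.41 + 100 = 189.45
d = sqrt(189.45)
d = 13.7641
13.7641 mm


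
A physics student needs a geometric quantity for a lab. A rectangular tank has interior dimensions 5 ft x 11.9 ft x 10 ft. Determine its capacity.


Shape: rectangular prism
l = 5 ft, w = 11.9 ft, h = 10 ft
Formula: V = l * w * h
V = 5 * 11.9 * 10
V = 59.5 * 10
V = 595
595 ft^3


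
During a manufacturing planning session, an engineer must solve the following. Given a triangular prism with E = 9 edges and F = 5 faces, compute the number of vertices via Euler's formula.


Polyhedron: triangular prism
Euler's formula for convex polyhedra: V - E + F = 2
Given: E = 9 edges and F = 5 faces
Solve for V:
V = 2 + E - F = 2 + 9 - 5 = 6
6 vertices


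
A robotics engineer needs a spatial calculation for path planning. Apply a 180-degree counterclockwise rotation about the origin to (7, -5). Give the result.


Transformation: rotation about the origin
Original point: (7, -5)
Rule for 180 deg: (x, y) -> (-x, -y)
Apply: (7, -5) -> (-7, 5)
(-7, 5)


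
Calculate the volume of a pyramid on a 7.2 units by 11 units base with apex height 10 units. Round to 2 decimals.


Shape: rectangular pyramid
Base: 7.2 units x 11 units, Height h = 10 units
Formula: V = (1/3) * base_area * h
base_area = 7.2 * 11 = 79.2
base_area * h = 79.2 * 10 = 792
V = 792 / 3
V = 264
264 units^3


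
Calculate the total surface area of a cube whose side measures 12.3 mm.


Shape: cube
Side s = 12.3 mm
A cube has 6 square faces.
Formula: SA = 6 * s^2
s^2 = 151.29
SA = 6 * 151.29
SA = 907.74
907.74 mm^2


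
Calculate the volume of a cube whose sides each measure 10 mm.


Shape: cube
Side s = 10 mm
Formula: V = s^3
V = 10 * 10 * 10
V = 100 * 10
V = 1000
1000 mm^3


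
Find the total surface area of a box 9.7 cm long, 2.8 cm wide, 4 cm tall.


Shape: rectangular prism
l = 9.7 cm, w = 2.8 cm, h = 4 cm
Formula: SA = 2(lw + lh + wh)
lw = 27.16, lh = 38.8, wh = 11.2
lw + lh + wh = 77.16
SA = 2 * 77.16
SA = 154.32
154.32 cm^2


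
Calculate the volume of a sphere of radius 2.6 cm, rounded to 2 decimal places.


Shape: sphere
Radius r = 2.6 cm
Formula: V = (4/3) * pi * r^3
r^3 = 17.576
(4/3) * 17.576 = 23.434667
V = 23.434667 * pi
V = 73.62
73.62 cm^3


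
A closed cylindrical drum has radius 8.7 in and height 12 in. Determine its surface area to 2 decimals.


Shape: closed cylinder
Radius r = 8.7 in, Height h = 12 in
Formula: SA = 2*pi*r^2 + 2*pi*r*h = 2*pi*r*(r + h)
r + h = 20.7
2 * r * (r + h) = 2 * 8.7 * 20.7 = 360.18
SA = 360.18 * pi
SA = 1131.54
1131.54 in^2


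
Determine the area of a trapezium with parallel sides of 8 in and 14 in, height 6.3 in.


Shape: trapezoid
Parallel sides a = 8 in, b = 14 in; Height h = 6.3 in
Formula: A = (a + b) * h / 2
a + b = 8 + 14 = 22
A = 22 * 6.3 / 2
A = 138.6 / 2
A = 69.3
69.3 in^2


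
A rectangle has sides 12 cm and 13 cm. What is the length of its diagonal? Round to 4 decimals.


Shape: rectangle (diagonal via Pythagoras)
Sides: 12 cm and 13 cm
Formula: d = sqrt(l^2 + w^2)
l^2 = 144, w^2 = 169
l^2 + w^2 = 313
d = sqrt(313)
d = 17.6918
17.6918 cm


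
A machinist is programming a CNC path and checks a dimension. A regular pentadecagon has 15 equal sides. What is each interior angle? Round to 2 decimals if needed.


Shape: regular pentadecagon (15 sides)
Formula: interior angle = (n - 2) * 180 / n
(n - 2) = 13
(n - 2) * 180 = 2340
angle = 2340 / 15
angle = 156
156 degrees


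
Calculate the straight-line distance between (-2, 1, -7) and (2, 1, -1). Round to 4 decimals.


3D distance between two points
P1 = (-2, 1, -7), P2 = (2, 1, -1)
Formula: d = sqrt((x2-x1)^2 + (y2-y1)^2 + (z2-z1)^2)
dx = 2 - -2 = 4
dy = 1 - 1 = 0
dz = -1 - -7 = 6
dx^2 + dy^2 + dz^2 = 16 + 0 + 36 = 52
d = sqrt(52)
d = 7.2111
7.2111 units


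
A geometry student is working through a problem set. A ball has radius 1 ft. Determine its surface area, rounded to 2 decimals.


Shape: sphere
Radius r = 1 ft
Formula: SA = 4 * pi * r^2
r^2 = 1
SA = 4 * pi * 1
SA = 4 * pi
SA = 12.57
12.57 ft^2


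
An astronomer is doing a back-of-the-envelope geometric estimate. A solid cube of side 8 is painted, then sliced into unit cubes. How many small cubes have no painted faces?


Large cube: 8 x 8 x 8, cut into unit cubes.
n = 8, so n - 2 = 6
Unpainted cubes form the interior (n - 2)^3 block.
(n - 2)^3 = 6^3 = 216
216 unit cubes


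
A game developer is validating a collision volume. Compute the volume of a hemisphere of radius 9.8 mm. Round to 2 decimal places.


Shape: hemisphere (half of a sphere)
Radius r = 9.8 mm
Formula: V = (1/2) * (4/3) * pi * r^3 = (2/3) * pi * r^3
r^3 = 941.192
(2/3) * 941.192 = 627.461333
V = 627.461333 * pi
V = 1971.23
1971.23 mm^3


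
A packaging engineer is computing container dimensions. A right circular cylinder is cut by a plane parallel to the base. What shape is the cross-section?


Solid: right circular cylinder
Cutting plane: parallel to the base
Visualize the intersection of the plane with the solid's surface.
The boundary of the cut region is a circle.
circle


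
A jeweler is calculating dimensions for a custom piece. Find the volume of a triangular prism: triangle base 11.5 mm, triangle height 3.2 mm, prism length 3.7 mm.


Shape: triangular prism
Triangle base = 11.5 mm, triangle height = 3.2 mm, prism length L = 3.7 mm
Formula: V = (1/2 * b * h_tri) * L
Cross-section area = 0.5 * 11.5 * 3.2 = 18.4
V = 18.4 * 3.7
V = 68.08
68.08 mm^3


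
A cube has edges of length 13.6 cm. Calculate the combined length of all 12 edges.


Shape: cube
Side s = 13.6 cm
A cube has 12 edges, all equal.
Formula: total edge length = 12 * s
Total = 12 * 13.6
Total = 163.2
163.2 cm


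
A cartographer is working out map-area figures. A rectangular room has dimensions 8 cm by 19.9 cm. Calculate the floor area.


Shape: rectangle
Length l = 8 cm, Width w = 19.9 cm
Formula: A = l * w
A = 8 * 19.9
A = 159.2
159.2 cm^2


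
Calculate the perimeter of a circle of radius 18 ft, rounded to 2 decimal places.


Shape: circle
Radius r = 18 ft
Formula: C = 2 * pi * r
C = 2 * pi * 18
C = 36 * pi
C = 113.1
113.1 ft


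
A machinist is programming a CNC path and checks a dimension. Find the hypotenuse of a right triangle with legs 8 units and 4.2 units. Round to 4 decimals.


Shape: right triangle
Legs a = 8 units, b = 4.2 units
Formula: c = sqrt(a^2 + b^2)
a^2 = 64, b^2 = 17.64
a^2 + b^2 = 81.64
c = sqrt(81.64)
c = 9.0355
9.0355 units


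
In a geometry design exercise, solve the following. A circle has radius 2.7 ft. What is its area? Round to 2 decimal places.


Shape: circle
Radius r = 2.7 ft
Formula: A = pi * r^2
r^2 = 2.7^2 = 7.29
A = pi * 7.29
A = 22.9
22.9 ft^2


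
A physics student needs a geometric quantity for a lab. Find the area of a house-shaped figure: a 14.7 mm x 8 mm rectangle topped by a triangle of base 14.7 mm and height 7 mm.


Composite shape: rectangle + triangle
Rectangle area = 14.7 * 8 = 117.6
Triangle area = 0.5 * 14.7 * 7 = 51.45
Total = 117.6 + 51.45
Total = 169.05
169.05 mm^2


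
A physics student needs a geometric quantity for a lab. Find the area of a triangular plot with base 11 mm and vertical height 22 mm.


Shape: triangle
Base b = 11 mm, Height h = 22 mm
Formula: A = (1/2) * b * h
A = 0.5 * 11 * 22
A = 0.5 * 242
A = 121
121 mm^2


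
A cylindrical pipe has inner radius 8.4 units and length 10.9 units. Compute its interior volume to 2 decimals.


Shape: cylinder
Radius r = 8.4 units, Height h = 10.9 units
Formula: V = pi * r^2 * h
r^2 = 70.56
V = pi * 70.56 * 10.9
V = 769.104 * pi
V = 2416.21
2416.21 units^3


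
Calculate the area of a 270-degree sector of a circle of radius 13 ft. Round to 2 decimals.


Shape: circular sector
Radius r = 13 ft, Angle = 270 degrees
Formula: A = (angle/360) * pi * r^2
r^2 = 169
Fraction of circle = 270/360
A = (270/360) * pi * 169
A = 126.75 * pi
A = 398.2
398.2 ft^2


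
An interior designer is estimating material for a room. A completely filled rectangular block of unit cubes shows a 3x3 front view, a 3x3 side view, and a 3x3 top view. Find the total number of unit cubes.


Orthographic views of a solid rectangular block:
Front view 3 x 3 -> length = 3, height = 3
Side view 3 x 3 -> width = 3, height = 3 (consistent)
Top view 3 x 3 -> confirms length = 3, width = 3
The block is 3 x 3 x 3.
Total unit cubes = 3 * 3 * 3 = 27
27 unit cubes


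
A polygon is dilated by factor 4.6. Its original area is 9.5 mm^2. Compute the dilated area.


Linear scale factor k = 4.6
Original area = 9.5 mm^2
Rule: under a linear scaling by k, areas scale by k^2.
k^2 = 4.6^2 = 21.16
New area = 9.5 * 21.16
New area = 201.02
201.02 mm^2


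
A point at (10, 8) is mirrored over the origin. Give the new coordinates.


Transformation: reflection
Original point: (10, 8)
Rule for reflection through the origin: (x, y) -> (-x, -y)
Apply: (10, 8) -> (-10, -8)
(-10, -8)


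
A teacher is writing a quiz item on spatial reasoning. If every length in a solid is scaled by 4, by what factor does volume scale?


Linear scale factor k = 4
Rule: under a linear scaling by k, volumes scale by k^3.
k^3 = 4 * 4 * 4
k^3 = 16 * 4
k^3 = 64
Volume scales by a factor of 64.
64 (dimensionless)


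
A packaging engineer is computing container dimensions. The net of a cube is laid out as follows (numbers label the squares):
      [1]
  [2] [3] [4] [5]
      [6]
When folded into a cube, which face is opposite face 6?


Net: cross layout. Take square 3 as the base (bottom).
Fold the four squares in the horizontal row up around 3: 2 -> left, 4 -> right, 5 wraps to the top.
Fold 1 and 6 up from 3: 1 -> back, 6 -> front.
Opposite pairs are therefore: (1, 6), (2, 4), (3, 5).
Face 6 is opposite face 1.
face 1


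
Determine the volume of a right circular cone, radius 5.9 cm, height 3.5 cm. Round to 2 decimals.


Shape: cone
Radius r = 5.9 cm, Height h = 3.5 cm
Formula: V = (1/3) * pi * r^2 * h
r^2 = 34.81
pi * r^2 * h = pi * 34.81 * 3.5 = 121.835 * pi
V = 121.835 * pi / 3
V = 127.59
127.59 cm^3


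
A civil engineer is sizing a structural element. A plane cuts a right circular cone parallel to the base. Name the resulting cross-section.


Solid: right circular cone
Cutting plane: parallel to the base
Visualize the intersection of the plane with the solid's surface.
The boundary of the cut region is a circle.
circle


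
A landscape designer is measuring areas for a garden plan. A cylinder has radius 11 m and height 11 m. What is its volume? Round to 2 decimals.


Shape: cylinder
Radius r = 11 m, Height h = 11 m
Formula: V = pi * r^2 * h
r^2 = 121
V = pi * 121 * 11
V = 1331 * pi
V = 4181.46
4181.46 m^3


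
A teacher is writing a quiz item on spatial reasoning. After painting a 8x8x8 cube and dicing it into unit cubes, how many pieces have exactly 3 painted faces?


Large cube: 8 x 8 x 8, cut into unit cubes.
Cubes with 3 painted faces are at the corners. A cube always has 8 corners.
Count = 8
8 unit cubes


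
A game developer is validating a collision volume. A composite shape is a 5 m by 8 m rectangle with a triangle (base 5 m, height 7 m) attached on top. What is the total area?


Composite shape: rectangle + triangle
Rectangle area = 5 * 8 = 40
Triangle area = 0.5 * 5 * 7 = 17.5
Total = 40 + 17.5
Total = 57.5
57.5 m^2


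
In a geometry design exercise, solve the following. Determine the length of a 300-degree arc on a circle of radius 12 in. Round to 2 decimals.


Shape: circular arc
Radius r = 12 in, Angle = 300 degrees
Formula: L = (angle/360) * 2 * pi * r
2 * pi * r = 24 * pi
L = (300/360) * 24 * pi
L = 20 * pi
L = 62.83
62.83 in


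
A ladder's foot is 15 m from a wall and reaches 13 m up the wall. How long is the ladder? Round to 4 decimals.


Shape: right triangle
Legs a = 15 m, b = 13 m
Formula: c = sqrt(a^2 + b^2)
a^2 = 225, b^2 = 169
a^2 + b^2 = 394
c = sqrt(394)
c = 19.8494
19.8494 m


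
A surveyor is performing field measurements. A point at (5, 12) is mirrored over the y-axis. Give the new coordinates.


Transformation: reflection
Original point: (5, 12)
Rule for reflection over the y-axis: (x, y) -> (-x, y)
Apply: (5, 12) -> (-5, 12)
(-5, 12)


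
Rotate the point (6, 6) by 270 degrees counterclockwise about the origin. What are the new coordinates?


Transformation: rotation about the origin
Original point: (6, 6)
Rule for 270 deg counterclockwise: (x, y) -> (y, -x)
Apply: (6, 6) -> (6, -6)
(6, -6)


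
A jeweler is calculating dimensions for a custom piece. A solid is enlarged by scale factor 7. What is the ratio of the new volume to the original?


Linear scale factor k = 7
Rule: under a linear scaling by k, volumes scale by k^3.
k^3 = 7 * 7 * 7
k^3 = 49 * 7
k^3 = 343
Volume scales by a factor of 343.
343 (dimensionless)


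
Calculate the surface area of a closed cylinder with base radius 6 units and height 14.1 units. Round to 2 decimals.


Shape: closed cylinder
Radius r = 6 units, Height h = 14.1 units
Formula: SA = 2*pi*r^2 + 2*pi*r*h = 2*pi*r*(r + h)
r + h = 20.1
2 * r * (r + h) = 2 * 6 * 20.1 = 241.2
SA = 241.2 * pi
SA = 757.75
757.75 units^2


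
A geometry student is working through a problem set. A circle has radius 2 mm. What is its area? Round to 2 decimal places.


Shape: circle
Radius r = 2 mm
Formula: A = pi * r^2
r^2 = 2^2 = 4
A = pi * 4
A = 12.57
12.57 mm^2


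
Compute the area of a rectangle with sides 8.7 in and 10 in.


Shape: rectangle
Length l = 8.7 in, Width w = 10 in
Formula: A = l * w
A = 8.7 * 10
A = 87
87 in^2


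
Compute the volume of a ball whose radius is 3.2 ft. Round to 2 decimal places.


Shape: sphere
Radius r = 3.2 ft
Formula: V = (4/3) * pi * r^3
r^3 = 32.768
(4/3) * 32.768 = 43.690667
V = 43.690667 * pi
V = 137.26
137.26 ft^3


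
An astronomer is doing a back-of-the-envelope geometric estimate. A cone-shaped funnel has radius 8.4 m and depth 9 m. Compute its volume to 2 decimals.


Shape: cone
Radius r = 8.4 m, Height h = 9 m
Formula: V = (1/3) * pi * r^2 * h
r^2 = 70.56
pi * r^2 * h = pi * 70.56 * 9 = 635.04 * pi
V = 635.04 * pi / 3
V = 665.01
665.01 m^3


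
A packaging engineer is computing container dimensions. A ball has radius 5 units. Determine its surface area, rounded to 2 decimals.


Shape: sphere
Radius r = 5 units
Formula: SA = 4 * pi * r^2
r^2 = 25
SA = 4 * pi * 25
SA = 100 * pi
SA = 314.16
314.16 units^2


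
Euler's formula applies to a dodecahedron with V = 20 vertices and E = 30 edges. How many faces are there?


Polyhedron: dodecahedron
Euler's formula for convex polyhedra: V - E + F = 2
Given: V = 20 vertices and E = 30 edges
Solve for F:
F = 2 + E - V = 2 + 30 - 20 = 12
12 faces


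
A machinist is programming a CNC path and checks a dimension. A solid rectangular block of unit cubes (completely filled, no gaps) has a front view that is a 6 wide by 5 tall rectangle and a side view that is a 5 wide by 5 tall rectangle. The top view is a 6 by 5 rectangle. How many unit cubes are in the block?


Orthographic views of a solid rectangular block:
Front view 6 x 5 -> length = 6, height = 5
Side view 5 x 5 -> width = 5, height = 5 (consistent)
Top view 6 x 5 -> confirms length = 6, width = 5
The block is 6 x 5 x 5.
Total unit cubes = 6 * 5 * 5 = 150
150 unit cubes


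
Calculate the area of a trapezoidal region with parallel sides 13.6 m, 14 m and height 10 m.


Shape: trapezoid
Parallel sides a = 13.6 m, b = 14 m; Height h = 10 m
Formula: A = (a + b) * h / 2
a + b = 13.6 + 14 = 27.6
A = 27.6 * 10 / 2
A = 276 / 2
A = 138
138 m^2


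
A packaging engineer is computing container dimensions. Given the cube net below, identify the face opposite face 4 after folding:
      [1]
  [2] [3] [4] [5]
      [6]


Net: cross layout. Take square 3 as the base (bottom).
Fold the four squares in the horizontal row up around 3: 2 -> left, 4 -> right, 5 wraps to the top.
Fold 1 and 6 up from 3: 1 -> back, 6 -> front.
Opposite pairs are therefore: (1, 6), (2, 4), (3, 5).
Face 4 is opposite face 2.
face 2


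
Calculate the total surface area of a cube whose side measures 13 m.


Shape: cube
Side s = 13 m
A cube has 6 square faces.
Formula: SA = 6 * s^2
s^2 = 169
SA = 6 * 169
SA = 1014
1014 m^2


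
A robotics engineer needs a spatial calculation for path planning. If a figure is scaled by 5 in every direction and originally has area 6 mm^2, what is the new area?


Linear scale factor k = 5
Original area = 6 mm^2
Rule: under a linear scaling by k, areas scale by k^2.
k^2 = 5^2 = 25
New area = 6 * 25
New area = 150
150 mm^2


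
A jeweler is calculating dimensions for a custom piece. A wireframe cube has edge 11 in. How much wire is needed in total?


Shape: cube
Side s = 11 in
A cube has 12 edges, all equal.
Formula: total edge length = 12 * s
Total = 12 * 11
Total = 132
132 in


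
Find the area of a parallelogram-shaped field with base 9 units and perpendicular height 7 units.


Shape: parallelogram
Base b = 9 units, Height h = 7 units
Formula: A = b * h
A = 9 * 7
A = 63
63 units^2


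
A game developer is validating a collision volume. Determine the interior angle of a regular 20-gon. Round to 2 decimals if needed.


Shape: regular icosagon (20 sides)
Formula: interior angle = (n - 2) * 180 / n
(n - 2) = 18
(n - 2) * 180 = 3240
angle = 3240 / 20
angle = 162
162 degrees


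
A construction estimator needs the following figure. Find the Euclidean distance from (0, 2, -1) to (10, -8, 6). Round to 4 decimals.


3D distance between two points
P1 = (0, 2, -1), P2 = (10, -8, 6)
Formula: d = sqrt((x2-x1)^2 + (y2-y1)^2 + (z2-z1)^2)
dx = 10 - 0 = 10
dy = -8 - 2 = -10
dz = 6 - -1 = 7
dx^2 + dy^2 + dz^2 = 100 + 100 + 49 = 249
d = sqrt(249)
d = 15.7797
15.7797 units


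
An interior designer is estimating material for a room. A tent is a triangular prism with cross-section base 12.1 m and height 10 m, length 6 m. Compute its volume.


Shape: triangular prism
Triangle base = 12.1 m, triangle height = 10 m, prism length L = 6 m
Formula: V = (1/2 * b * h_tri) * L
Cross-section area = 0.5 * 12.1 * 10 = 60.5
V = 60.5 * 6
V = 363
363 m^3


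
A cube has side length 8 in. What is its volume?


Shape: cube
Side s = 8 in
Formula: V = s^3
V = 8 * 8 * 8
V = 64 * 8
V = 512
512 in^3


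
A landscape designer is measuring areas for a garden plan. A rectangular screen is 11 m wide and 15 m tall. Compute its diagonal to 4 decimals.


Shape: rectangle (diagonal via Pythagoras)
Sides: 11 m and 15 m
Formula: d = sqrt(l^2 + w^2)
l^2 = 121, w^2 = 225
l^2 + w^2 = 346
d = sqrt(346)
d = 18.6011
18.6011 m


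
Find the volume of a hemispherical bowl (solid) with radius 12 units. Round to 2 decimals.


Shape: hemisphere (half of a sphere)
Radius r = 12 units
Formula: V = (1/2) * (4/3) * pi * r^3 = (2/3) * pi * r^3
r^3 = 1728
(2/3) * 1728 = 1152
V = 1152 * pi
V = 3619.11
3619.11 units^3


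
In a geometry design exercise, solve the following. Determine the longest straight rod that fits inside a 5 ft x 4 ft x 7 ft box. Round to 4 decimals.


Shape: rectangular box (space diagonal)
l = 5 ft, w = 4 ft, h = 7 ft
Visualize: the diagonal of the base, then a right triangle with that diagonal and the height.
Formula: d = sqrt(l^2 + w^2 + h^2)
l^2 + w^2 + h^2 = 25 + 16 + 49 = 90
d = sqrt(90)
d = 9.4868
9.4868 ft


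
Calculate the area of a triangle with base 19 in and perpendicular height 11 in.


Shape: triangle
Base b = 19 in, Height h = 11 in
Formula: A = (1/2) * b * h
A = 0.5 * 19 * 11
A = 0.5 * 209
A = 104.5
104.5 in^2


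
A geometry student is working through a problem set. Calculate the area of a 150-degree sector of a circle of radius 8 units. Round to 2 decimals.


Shape: circular sector
Radius r = 8 units, Angle = 150 degrees
Formula: A = (angle/360) * pi * r^2
r^2 = 64
Fraction of circle = 150/360
A = (150/360) * pi * 64
A = 26.666667 * pi
A = 83.78
83.78 units^2


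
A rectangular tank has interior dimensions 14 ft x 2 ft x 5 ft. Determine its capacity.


Shape: rectangular prism
l = 14 ft, w = 2 ft, h = 5 ft
Formula: V = l * w * h
V = 14 * 2 * 5
V = 28 * 5
V = 140
140 ft^3


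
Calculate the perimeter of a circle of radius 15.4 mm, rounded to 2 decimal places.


Shape: circle
Radius r = 15.4 mm
Formula: C = 2 * pi * r
C = 2 * pi * 15.4
C = 30.8 * pi
C = 96.76
96.76 mm


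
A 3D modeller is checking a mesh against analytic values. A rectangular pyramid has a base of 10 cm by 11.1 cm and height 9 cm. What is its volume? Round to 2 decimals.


Shape: rectangular pyramid
Base: 10 cm x 11.1 cm, Height h = 9 cm
Formula: V = (1/3) * base_area * h
base_area = 10 * 11.1 = 111
base_area * h = 111 * 9 = 999
V = 999 / 3
V = 333
333 cm^3


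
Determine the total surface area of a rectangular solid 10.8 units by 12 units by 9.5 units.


Shape: rectangular prism
l = 10.8 units, w = 12 units, h = 9.5 units
Formula: SA = 2(lw + lh + wh)
lw = 129.6, lh = 102.6, wh = 114
lw + lh + wh = 346.2
SA = 2 * 346.2
SA = 692.4
692.4 units^2


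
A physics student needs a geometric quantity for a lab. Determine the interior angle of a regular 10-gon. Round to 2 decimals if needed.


Shape: regular decagon (10 sides)
Formula: interior angle = (n - 2) * 180 / n
(n - 2) = 8
(n - 2) * 180 = 1440
angle = 1440 / 10
angle = 144
144 degrees


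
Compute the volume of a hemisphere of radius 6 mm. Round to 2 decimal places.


Shape: hemisphere (half of a sphere)
Radius r = 6 mm
Formula: V = (1/2) * (4/3) * pi * r^3 = (2/3) * pi * r^3
r^3 = 216
(2/3) * 216 = 144
V = 144 * pi
V = 452.39
452.39 mm^3


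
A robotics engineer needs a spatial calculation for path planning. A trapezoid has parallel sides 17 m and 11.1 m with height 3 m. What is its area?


Shape: trapezoid
Parallel sides a = 17 m, b = 11.1 m; Height h = 3 m
Formula: A = (a + b) * h / 2
a + b = 17 + 11.1 = 28.1
A = 28.1 * 3 / 2
A = 84.3 / 2
A = 42.15
42.15 m^2


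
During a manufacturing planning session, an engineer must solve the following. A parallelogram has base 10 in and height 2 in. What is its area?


Shape: parallelogram
Base b = 10 in, Height h = 2 in
Formula: A = b * h
A = 10 * 2
A = 20
20 in^2


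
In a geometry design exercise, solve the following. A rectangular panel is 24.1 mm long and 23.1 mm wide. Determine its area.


Shape: rectangle
Length l = 24.1 mm, Width w = 23.1 mm
Formula: A = l * w
A = 24.1 * 23.1
A = 556.71
556.71 mm^2


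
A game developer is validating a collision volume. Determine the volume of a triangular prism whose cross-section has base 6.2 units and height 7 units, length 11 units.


Shape: triangular prism
Triangle base = 6.2 units, triangle height = 7 units, prism length L = 11 units
Formula: V = (1/2 * b * h_tri) * L
Cross-section area = 0.5 * 6.2 * 7 = 21.7
V = 21.7 * 11
V = 238.7
238.7 units^3


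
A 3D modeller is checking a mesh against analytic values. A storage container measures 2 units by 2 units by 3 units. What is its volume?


Shape: rectangular prism
l = 2 units, w = 2 units, h = 3 units
Formula: V = l * w * h
V = 2 * 2 * 3
V = 4 * 3
V = 12
12 units^3


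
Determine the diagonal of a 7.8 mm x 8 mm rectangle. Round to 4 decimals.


Shape: rectangle (diagonal via Pythagoras)
Sides: 7.8 mm and 8 mm
Formula: d = sqrt(l^2 + w^2)
l^2 = 60.84, w^2 = 64
l^2 + w^2 = 124.84
d = sqrt(124.84)
d = 11.1732
11.1732 mm


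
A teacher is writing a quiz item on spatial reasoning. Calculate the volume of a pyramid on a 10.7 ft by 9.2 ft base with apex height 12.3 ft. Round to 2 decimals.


Shape: rectangular pyramid
Base: 10.7 ft x 9.2 ft, Height h = 12.3 ft
Formula: V = (1/3) * base_area * h
base_area = 10.7 * 9.2 = 98.44
base_area * h = 98.44 * 12.3 = 1210.812
V = 1210.812 / 3
V = 403.6
403.6 ft^3


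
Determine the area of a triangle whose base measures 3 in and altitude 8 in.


Shape: triangle
Base b = 3 in, Height h = 8 in
Formula: A = (1/2) * b * h
A = 0.5 * 3 * 8
A = 0.5 * 24
A = 12
12 in^2


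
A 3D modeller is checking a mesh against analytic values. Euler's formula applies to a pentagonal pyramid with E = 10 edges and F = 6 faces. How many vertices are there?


Polyhedron: pentagonal pyramid
Euler's formula for convex polyhedra: V - E + F = 2
Given: E = 10 edges and F = 6 faces
Solve for V:
V = 2 + E - F = 2 + 10 - 6 = 6
6 vertices


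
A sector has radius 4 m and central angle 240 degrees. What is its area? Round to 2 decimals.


Shape: circular sector
Radius r = 4 m, Angle = 240 degrees
Formula: A = (angle/360) * pi * r^2
r^2 = 16
Fraction of circle = 240/360
A = (240/360) * pi * 16
A = 10.666667 * pi
A = 33.51
33.51 m^2


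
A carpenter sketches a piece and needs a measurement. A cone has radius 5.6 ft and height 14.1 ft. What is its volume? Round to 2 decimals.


Shape: cone
Radius r = 5.6 ft, Height h = 14.1 ft
Formula: V = (1/3) * pi * r^2 * h
r^2 = 31.36
pi * r^2 * h = pi * 31.36 * 14.1 = 442.176 * pi
V = 442.176 * pi / 3
V = 463.05
463.05 ft^3


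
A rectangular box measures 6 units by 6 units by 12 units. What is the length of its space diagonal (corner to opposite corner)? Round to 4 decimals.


Shape: rectangular box (space diagonal)
l = 6 units, w = 6 units, h = 12 units
Visualize: the diagonal of the base, then a right triangle with that diagonal and the height.
Formula: d = sqrt(l^2 + w^2 + h^2)
l^2 + w^2 + h^2 = 36 + 36 + 144 = 216
d = sqrt(216)
d = 14.6969
14.6969 units


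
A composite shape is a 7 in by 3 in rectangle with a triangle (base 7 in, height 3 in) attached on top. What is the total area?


Composite shape: rectangle + triangle
Rectangle area = 7 * 3 = 21
Triangle area = 0.5 * 7 * 3 = 10.5
Total = 21 + 10.5
Total = 31.5
31.5 in^2


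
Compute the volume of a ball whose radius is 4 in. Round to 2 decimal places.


Shape: sphere
Radius r = 4 in
Formula: V = (4/3) * pi * r^3
r^3 = 64
(4/3) * 64 = 85.333333
V = 85.333333 * pi
V = 268.08
268.08 in^3


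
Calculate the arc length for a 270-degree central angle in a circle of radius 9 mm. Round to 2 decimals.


Shape: circular arc
Radius r = 9 mm, Angle = 270 degrees
Formula: L = (angle/360) * 2 * pi * r
2 * pi * r = 18 * pi
L = (270/360) * 18 * pi
L = 13.5 * pi
L = 42.41
42.41 mm


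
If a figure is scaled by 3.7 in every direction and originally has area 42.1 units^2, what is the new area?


Linear scale factor k = 3.7
Original area = 42.1 units^2
Rule: under a linear scaling by k, areas scale by k^2.
k^2 = 3.7^2 = 13.69
New area = 42.1 * 13.69
New area = 576.349
576.349 units^2


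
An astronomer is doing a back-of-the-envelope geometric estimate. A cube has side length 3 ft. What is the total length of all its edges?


Shape: cube
Side s = 3 ft
A cube has 12 edges, all equal.
Formula: total edge length = 12 * s
Total = 12 * 3
Total = 36
36 ft


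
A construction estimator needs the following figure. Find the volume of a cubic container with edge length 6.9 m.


Shape: cube
Side s = 6.9 m
Formula: V = s^3
V = 6.9 * 6.9 * 6.9
V = 47.61 * 6.9
V = 328.509
328.509 m^3


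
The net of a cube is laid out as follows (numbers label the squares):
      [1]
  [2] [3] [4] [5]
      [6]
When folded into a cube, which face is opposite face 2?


Net: cross layout. Take square 3 as the base (bottom).
Fold the four squares in the horizontal row up around 3: 2 -> left, 4 -> right, 5 wraps to the top.
Fold 1 and 6 up from 3: 1 -> back, 6 -> front.
Opposite pairs are therefore: (1, 6), (2, 4), (3, 5).
Face 2 is opposite face 4.
face 4


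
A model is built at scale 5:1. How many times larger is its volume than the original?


Linear scale factor k = 5
Rule: under a linear scaling by k, volumes scale by k^3.
k^3 = 5 * 5 * 5
k^3 = 25 * 5
k^3 = 125
Volume scales by a factor of 125.
125 (dimensionless)


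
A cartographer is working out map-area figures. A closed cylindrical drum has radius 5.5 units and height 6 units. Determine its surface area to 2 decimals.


Shape: closed cylinder
Radius r = 5.5 units, Height h = 6 units
Formula: SA = 2*pi*r^2 + 2*pi*r*h = 2*pi*r*(r + h)
r + h = 11.5
2 * r * (r + h) = 2 * 5.5 * 11.5 = 126.5
SA = 126.5 * pi
SA = 397.41
397.41 units^2


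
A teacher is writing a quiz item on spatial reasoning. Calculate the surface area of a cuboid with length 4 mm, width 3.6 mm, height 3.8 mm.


Shape: rectangular prism
l = 4 mm, w = 3.6 mm, h = 3.8 mm
Formula: SA = 2(lw + lh + wh)
lw = 14.4, lh = 15.2, wh = 13.68
lw + lh + wh = 43.28
SA = 2 * 43.28
SA = 86.56
86.56 mm^2


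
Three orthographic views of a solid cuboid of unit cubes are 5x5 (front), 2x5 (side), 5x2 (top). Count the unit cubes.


Orthographic views of a solid rectangular block:
Front view 5 x 5 -> length = 5, height = 5
Side view 2 x 5 -> width = 2, height = 5 (consistent)
Top view 5 x 2 -> confirms length = 5, width = 2
The block is 5 x 2 x 5.
Total unit cubes = 5 * 2 * 5 = 50
50 unit cubes


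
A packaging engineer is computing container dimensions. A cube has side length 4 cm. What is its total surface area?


Shape: cube
Side s = 4 cm
A cube has 6 square faces.
Formula: SA = 6 * s^2
s^2 = 16
SA = 6 * 16
SA = 96
96 cm^2


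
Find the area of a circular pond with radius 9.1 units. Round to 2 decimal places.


Shape: circle
Radius r = 9.1 units
Formula: A = pi * r^2
r^2 = 9.1^2 = 82.81
A = pi * 82.81
A = 260.16
260.16 units^2


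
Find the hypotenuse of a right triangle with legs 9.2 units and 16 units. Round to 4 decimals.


Shape: right triangle
Legs a = 9.2 units, b = 16 units
Formula: c = sqrt(a^2 + b^2)
a^2 = 84.64, b^2 = 256
a^2 + b^2 = 340.64
c = sqrt(340.64)
c = 18.4564
18.4564 units


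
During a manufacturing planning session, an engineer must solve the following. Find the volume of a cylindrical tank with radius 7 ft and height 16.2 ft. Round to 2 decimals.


Shape: cylinder
Radius r = 7 ft, Height h = 16.2 ft
Formula: V = pi * r^2 * h
r^2 = 49
V = pi * 49 * 16.2
V = 793.8 * pi
V = 2493.8
2493.8 ft^3


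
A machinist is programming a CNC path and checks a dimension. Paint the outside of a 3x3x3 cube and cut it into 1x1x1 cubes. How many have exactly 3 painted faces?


Large cube: 3 x 3 x 3, cut into unit cubes.
Cubes with 3 painted faces are at the corners. A cube always has 8 corners.
Count = 8
8 unit cubes


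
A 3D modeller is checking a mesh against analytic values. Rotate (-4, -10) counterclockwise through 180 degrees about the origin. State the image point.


Transformation: rotation about the origin
Original point: (-4, -10)
Rule for 180 deg: (x, y) -> (-x, -y)
Apply: (-4, -10) -> (4, 10)
(4, 10)


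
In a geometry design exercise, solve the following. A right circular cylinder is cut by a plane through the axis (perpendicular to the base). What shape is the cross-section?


Solid: right circular cylinder
Cutting plane: through the axis (perpendicular to the base)
Visualize the intersection of the plane with the solid's surface.
The boundary of the cut region is a rectangle.
rectangle


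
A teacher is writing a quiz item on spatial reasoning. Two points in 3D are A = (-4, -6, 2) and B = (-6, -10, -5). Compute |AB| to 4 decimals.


3D distance between two points
P1 = (-4, -6, 2), P2 = (-6, -10, -5)
Formula: d = sqrt((x2-x1)^2 + (y2-y1)^2 + (z2-z1)^2)
dx = -6 - -4 = -2
dy = -10 - -6 = -4
dz = -5 - 2 = -7
dx^2 + dy^2 + dz^2 = 4 + 16 + 49 = 69
d = sqrt(69)
d = 8.3066
8.3066 units


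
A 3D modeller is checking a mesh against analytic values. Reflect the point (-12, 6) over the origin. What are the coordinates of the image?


Transformation: reflection
Original point: (-12, 6)
Rule for reflection through the origin: (x, y) -> (-x, -y)
Apply: (-12, 6) -> (12, -6)
(12, -6)


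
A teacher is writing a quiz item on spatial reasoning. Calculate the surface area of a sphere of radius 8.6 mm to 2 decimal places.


Shape: sphere
Radius r = 8.6 mm
Formula: SA = 4 * pi * r^2
r^2 = 73.96
SA = 4 * pi * 73.96
SA = 295.84 * pi
SA = 929.41
929.41 mm^2


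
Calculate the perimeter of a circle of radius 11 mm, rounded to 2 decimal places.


Shape: circle
Radius r = 11 mm
Formula: C = 2 * pi * r
C = 2 * pi * 11
C = 22 * pi
C = 69.12
69.12 mm


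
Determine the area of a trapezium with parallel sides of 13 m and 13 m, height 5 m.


Shape: trapezoid
Parallel sides a = 13 m, b = 13 m; Height h = 5 m
Formula: A = (a + b) * h / 2
a + b = 13 + 13 = 26
A = 26 * 5 / 2
A = 130 / 2
A = 65
65 m^2


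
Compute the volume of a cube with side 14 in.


Shape: cube
Side s = 14 in
Formula: V = s^3
V = 14 * 14 * 14
V = 196 * 14
V = 2744
2744 in^3


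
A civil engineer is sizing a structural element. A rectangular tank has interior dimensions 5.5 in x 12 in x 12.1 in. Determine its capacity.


Shape: rectangular prism
l = 5.5 in, w = 12 in, h = 12.1 in
Formula: V = l * w * h
V = 5.5 * 12 * 12.1
V = 66 * 12.1
V = 798.6
798.6 in^3
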